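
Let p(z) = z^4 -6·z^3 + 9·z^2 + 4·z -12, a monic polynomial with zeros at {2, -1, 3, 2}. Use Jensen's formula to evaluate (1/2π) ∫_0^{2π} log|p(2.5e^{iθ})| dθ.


Zeros: -1, 2, 2, 3; r = 2.5.
Inside |z| < r: -1, 2, 2. Outside (|z| ≥ r): 3.
p(0) = -12, so log|p(0)| = log(12) = 2.4849.
Apply Jensen: I(r) = log|p(0)| + Σ_k log(r/|z_k|), summed over zeros inside |z| < r.
  log(r/|z_k|) for z_k = 2: log(2.5/2) = 0.2231
  log(r/|z_k|) for z_k = -1: log(2.5/1) = 0.9163
  log(r/|z_k|) for z_k = 2: log(2.5/2) = 0.2231
  Outside zeros (3) contribute nothing to the Jensen sum.
Sum over inside zeros: 1.3626.
I(r) = log|p(0)| + (inside sum) = 2.4849 + 1.3626 = 3.8475.
Note: since some zeros are outside |z| ≤ r, the simplified n·log(r) form does NOT apply — only the inside zeros contribute.

I(r) ≈ 3.8475.


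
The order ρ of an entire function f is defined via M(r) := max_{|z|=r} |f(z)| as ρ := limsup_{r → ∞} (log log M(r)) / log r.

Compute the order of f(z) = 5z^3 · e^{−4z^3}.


M(r) = max_{|z|=r} |5|·|z|^3·|e^{−4z^3}| = 5·r^3 · e^{4r^3} (the factors attain their maxima compatibly on |z|=r). Then log M(r) = log 5 + 3·log r + 4r^3, dominated by the last term, so log log M(r) ~ 3·log r. The polynomial factor 5z^3 contributes only a log r term and does not affect the order. ρ = 3.
Therefore ρ = 3.

Order ρ = 3.


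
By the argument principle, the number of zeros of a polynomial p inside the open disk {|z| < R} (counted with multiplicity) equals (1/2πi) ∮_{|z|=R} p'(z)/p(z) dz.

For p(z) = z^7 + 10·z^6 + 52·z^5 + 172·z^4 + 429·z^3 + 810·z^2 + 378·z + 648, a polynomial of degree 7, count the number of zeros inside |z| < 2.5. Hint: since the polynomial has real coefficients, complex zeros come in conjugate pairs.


The zeros of p are: (0 + 1i), (0 - 1i), (0 + 3i), (0 - 3i), -4, (-3 + 3i), (-3 - 3i).
Their magnitudes are: 1, 1, 3, 3, 4, 4.243, 4.243.
Zeros with |z| < R = 2.5: (0 + 1i), (0 - 1i).
Count = 2.
By the argument principle, (1/2πi) ∮_{|z|=R} p'(z)/p(z) dz equals exactly this count.

Number of zeros inside |z| < 2.5: 2.


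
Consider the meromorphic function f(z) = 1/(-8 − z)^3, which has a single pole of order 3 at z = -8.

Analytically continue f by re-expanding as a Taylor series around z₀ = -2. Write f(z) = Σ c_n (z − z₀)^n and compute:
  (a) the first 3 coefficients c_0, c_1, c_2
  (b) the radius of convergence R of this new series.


Let w = z − z₀, so z = z₀ + w.
Then -8 − z = -8 − (z₀ + w) = (-8 − z₀) − w = -6 − w.
f(z) = 1/(-6 − w)^3 = (1/(-6)^3) · (1 − w/(-6))^{−3}.
By the binomial series (1−u)^{−3} = Σ_{n≥0} C(n+2, 2) u^n for |u|<1, with u = w/(-6):
  c_n = C(n+2, 2) / (-6)^(n+3).
  c_0 = 1/(-6)^3 = -1/216.
  c_1 = 3/(-6)^4 = 1/432.
  c_2 = 6/(-6)^5 = -1/1296.
The series is valid for |w/d| < 1, i.e. |z − z₀| < |d|.
Radius of convergence: R = |-8 − z₀| = |-6| = 6 (distance from z₀ to the singularity z = -8).

c_0 = -1/216, c_1 = 1/432, c_2 = -1/1296; R = 6.


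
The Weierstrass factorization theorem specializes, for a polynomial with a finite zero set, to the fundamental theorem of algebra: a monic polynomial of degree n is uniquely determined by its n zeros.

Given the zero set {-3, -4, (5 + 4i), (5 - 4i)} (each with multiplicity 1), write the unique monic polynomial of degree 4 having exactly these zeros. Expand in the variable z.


The polynomial is p(z) = ∏_{α ∈ S} (z − α), where S = {-3, -4, (5 + 4i), (5 - 4i)}.
Expanding the product yields: p(z) = z^4 -3·z^3 -17·z^2 + 167·z + 492.
Note conjugate pairs combine to real quadratics: (z − (5+4i))(z − (5−4i)) = z² − 10z + 41.
The resulting polynomial has degree 4 and real coefficients as required.

p(z) = z^4 -3·z^3 -17·z^2 + 167·z + 492.


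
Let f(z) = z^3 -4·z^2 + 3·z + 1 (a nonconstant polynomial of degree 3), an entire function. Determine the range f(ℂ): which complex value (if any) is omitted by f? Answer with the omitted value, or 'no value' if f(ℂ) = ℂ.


Little Picard bounds the complement of f(ℂ) to at most one point.
For every w ∈ ℂ, the equation p(z) − w = 0 is a nonconstant polynomial in z and hence has at least one root by the fundamental theorem of algebra. So p is surjective onto ℂ, omitting no value.

Omitted value: no value.


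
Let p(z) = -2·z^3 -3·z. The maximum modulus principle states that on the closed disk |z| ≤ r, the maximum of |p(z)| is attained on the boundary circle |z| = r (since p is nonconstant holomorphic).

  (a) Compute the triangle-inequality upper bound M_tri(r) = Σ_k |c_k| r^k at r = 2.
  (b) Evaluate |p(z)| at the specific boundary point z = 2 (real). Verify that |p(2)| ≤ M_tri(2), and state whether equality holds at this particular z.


Coefficients: c_0 = 0, c_1 = -3, c_2 = 0, c_3 = -2. Radius r = 2.
Part (a). Triangle bound: M_tri(r) = Σ_k |c_k| r^k
  = |0|·2^0 + |-3|·2^1 + |0|·2^2 + |-2|·2^3
  = 0 + 6 + 0 + 16 = 22.
This bounds M(r) := max_{|z|=r} |p(z)| from above; equality holds iff all terms c_k z^k can be made to align in phase at a single z on |z|=r.
Part (b). At z = 2 (real, on the circle |z| = r):
  p(2) = (0)·2^0 + (-3)·2^1 + (0)·2^2 + (-2)·2^3 = -22.
  |p(2)| = 22.
Since all nonzero coefficients share the same sign, |p(2)| = 22 = M_tri(2); the triangle bound is attained at z = 2, so in fact M(r) = 22.

M_tri(2) = 22; |p(2)| = 22; equality at z=2: yes.


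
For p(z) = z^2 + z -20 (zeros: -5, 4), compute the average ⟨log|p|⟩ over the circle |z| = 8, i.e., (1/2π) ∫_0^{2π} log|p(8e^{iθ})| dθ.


Zeros: -5, 4; r = 8.
Inside |z| < r: -5, 4. Outside (|z| ≥ r): ∅.
p(0) = -20, so log|p(0)| = log(20) = 2.9957.
Apply Jensen: I(r) = log|p(0)| + Σ_k log(r/|z_k|), summed over zeros inside |z| < r.
  log(r/|z_k|) for z_k = -5: log(8/5) = 0.4700
  log(r/|z_k|) for z_k = 4: log(8/4) = 0.6931
Sum over inside zeros: 1.1632.
I(r) = log|p(0)| + (inside sum) = 2.9957 + 1.1632 = 4.1589.
Closed form (all zeros inside, monic): I(r) = n·log(r) = 2·log(8) = 4.1589. ✓

I(r) ≈ 4.1589.


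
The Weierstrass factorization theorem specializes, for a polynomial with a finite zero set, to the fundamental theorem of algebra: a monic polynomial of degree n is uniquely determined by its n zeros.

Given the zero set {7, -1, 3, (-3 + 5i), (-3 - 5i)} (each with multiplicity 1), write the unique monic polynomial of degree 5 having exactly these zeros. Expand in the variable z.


The polynomial is p(z) = ∏_{α ∈ S} (z − α), where S = {7, -1, 3, (-3 + 5i), (-3 - 5i)}.
Expanding the product yields: p(z) = z^5 -3·z^4 -9·z^3 -219·z^2 + 500·z + 714.
Note conjugate pairs combine to real quadratics: (z − (-3+5i))(z − (-3−5i)) = z² + 6z + 34.
The resulting polynomial has degree 5 and real coefficients as required.

p(z) = z^5 -3·z^4 -9·z^3 -219·z^2 + 500·z + 714.


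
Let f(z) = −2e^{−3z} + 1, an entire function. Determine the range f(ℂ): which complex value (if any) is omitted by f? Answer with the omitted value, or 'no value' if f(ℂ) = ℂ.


Little Picard bounds the complement of f(ℂ) to at most one point.
e^{−3z} is never zero on ℂ, so -2·e^{−3z} takes every value in ℂ ∖ {0}. Adding 1 shifts the range to ℂ ∖ {1}. Thus f omits exactly the value 1.

Omitted value: 1.


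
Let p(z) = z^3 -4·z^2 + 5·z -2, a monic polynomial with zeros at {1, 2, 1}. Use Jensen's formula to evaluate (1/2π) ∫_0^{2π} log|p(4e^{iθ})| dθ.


Zeros: 1, 1, 2; r = 4.
Inside |z| < r: 1, 1, 2. Outside (|z| ≥ r): ∅.
p(0) = -2, so log|p(0)| = log(2) = 0.6931.
Apply Jensen: I(r) = log|p(0)| + Σ_k log(r/|z_k|), summed over zeros inside |z| < r.
  log(r/|z_k|) for z_k = 1: log(4/1) = 1.3863
  log(r/|z_k|) for z_k = 2: log(4/2) = 0.6931
  log(r/|z_k|) for z_k = 1: log(4/1) = 1.3863
Sum over inside zeros: 3.4657.
I(r) = log|p(0)| + (inside sum) = 0.6931 + 3.4657 = 4.1589.
Closed form (all zeros inside, monic): I(r) = n·log(r) = 3·log(4) = 4.1589. ✓

I(r) ≈ 4.1589.


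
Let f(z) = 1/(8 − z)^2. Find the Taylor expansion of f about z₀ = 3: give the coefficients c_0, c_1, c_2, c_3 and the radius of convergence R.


Let w = z − z₀, so z = z₀ + w.
Then 8 − z = 8 − (z₀ + w) = (8 − z₀) − w = 5 − w.
f(z) = 1/(5 − w)^2 = (1/(5)^2) · (1 − w/(5))^{−2}.
By the binomial series (1−u)^{−2} = Σ_{n≥0} C(n+1, 1) u^n for |u|<1, with u = w/(5):
  c_n = C(n+1, 1) / (5)^(n+2).
  c_0 = 1/(5)^2 = 1/25.
  c_1 = 2/(5)^3 = 2/125.
  c_2 = 3/(5)^4 = 3/625.
  c_3 = 4/(5)^5 = 4/3125.
The series is valid for |w/d| < 1, i.e. |z − z₀| < |d|.
Radius of convergence: R = |8 − z₀| = |5| = 5 (distance from z₀ to the singularity z = 8).

c_0 = 1/25, c_1 = 2/125, c_2 = 3/625, c_3 = 4/3125; R = 5.


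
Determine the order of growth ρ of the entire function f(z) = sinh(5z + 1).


sinh(w) is a linear combination of e^{iw} and e^{−iw} (or e^w, e^{−w} in the hyperbolic case), so |sinh(w)| ≤ e^{|w|}. With w = 5z + 1, |w| ≤ 5|z| + 1 = 5r + 1 on |z| = r, giving M(r) ≤ e^{5r + 1}, so ρ ≤ 1. On a suitable ray (z = it for sin/cos; z = t for sinh/cosh, t real → ∞), |sinh(5z + 1)| grows like e^{5|t|}/2, so ρ ≥ 1. Hence ρ = 1.
Therefore ρ = 1.

Order ρ = 1.


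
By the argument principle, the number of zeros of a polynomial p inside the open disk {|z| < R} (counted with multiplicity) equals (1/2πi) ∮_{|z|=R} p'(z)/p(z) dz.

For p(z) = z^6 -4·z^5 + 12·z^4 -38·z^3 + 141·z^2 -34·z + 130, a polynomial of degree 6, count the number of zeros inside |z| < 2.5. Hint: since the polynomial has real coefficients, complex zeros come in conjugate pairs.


The zeros of p are: (-1 + 3i), (-1 - 3i), (0 + 1i), (0 - 1i), (3 + 2i), (3 - 2i).
Their magnitudes are: 3.162, 3.162, 1, 1, 3.606, 3.606.
Zeros with |z| < R = 2.5: (0 + 1i), (0 - 1i).
Count = 2.
By the argument principle, (1/2πi) ∮_{|z|=R} p'(z)/p(z) dz equals exactly this count.

Number of zeros inside |z| < 2.5: 2.


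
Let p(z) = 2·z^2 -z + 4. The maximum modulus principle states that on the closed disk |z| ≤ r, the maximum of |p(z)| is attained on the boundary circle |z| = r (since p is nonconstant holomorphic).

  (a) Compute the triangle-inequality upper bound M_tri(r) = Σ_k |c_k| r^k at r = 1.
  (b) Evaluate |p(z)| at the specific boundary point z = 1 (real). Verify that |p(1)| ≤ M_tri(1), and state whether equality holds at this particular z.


Coefficients: c_0 = 4, c_1 = -1, c_2 = 2. Radius r = 1.
Part (a). Triangle bound: M_tri(r) = Σ_k |c_k| r^k
  = |4|·1^0 + |-1|·1^1 + |2|·1^2
  = 4 + 1 + 2 = 7.
This bounds M(r) := max_{|z|=r} |p(z)| from above; equality holds iff all terms c_k z^k can be made to align in phase at a single z on |z|=r.
Part (b). At z = 1 (real, on the circle |z| = r):
  p(1) = (4)·1^0 + (-1)·1^1 + (2)·1^2 = 5.
  |p(1)| = 5.
Check: |p(1)| = 5 ≤ 7 = M_tri(1). ✓ Equality does not hold at z = 1 (the coefficients have mixed signs, so the terms do not all align in phase there).

M_tri(1) = 7; |p(1)| = 5; equality at z=1: no.


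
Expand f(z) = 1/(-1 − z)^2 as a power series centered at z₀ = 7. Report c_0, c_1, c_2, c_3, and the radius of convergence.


Let w = z − z₀, so z = z₀ + w.
Then -1 − z = -1 − (z₀ + w) = (-1 − z₀) − w = -8 − w.
f(z) = 1/(-8 − w)^2 = (1/(-8)^2) · (1 − w/(-8))^{−2}.
By the binomial series (1−u)^{−2} = Σ_{n≥0} C(n+1, 1) u^n for |u|<1, with u = w/(-8):
  c_n = C(n+1, 1) / (-8)^(n+2).
  c_0 = 1/(-8)^2 = 1/64.
  c_1 = 2/(-8)^3 = -1/256.
  c_2 = 3/(-8)^4 = 3/4096.
  c_3 = 4/(-8)^5 = -1/8192.
The series is valid for |w/d| < 1, i.e. |z − z₀| < |d|.
Radius of convergence: R = |-1 − z₀| = |-8| = 8 (distance from z₀ to the singularity z = -1).

c_0 = 1/64, c_1 = -1/256, c_2 = 3/4096, c_3 = -1/8192; R = 8.


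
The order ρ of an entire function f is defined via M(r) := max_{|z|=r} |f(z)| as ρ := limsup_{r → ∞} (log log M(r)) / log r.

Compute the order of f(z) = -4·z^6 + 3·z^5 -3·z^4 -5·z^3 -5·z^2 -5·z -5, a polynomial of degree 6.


|f(z)| ≤ Σ|c_k|·r^k = O(r^6) as r → ∞. Polynomial growth is O(e^{r^ε}) for every ε > 0 (since r^6/e^{r^ε} → 0), so ρ ≤ ε for all ε > 0, i.e. ρ = 0. Every nonconstant polynomial has order 0.
Therefore ρ = 0.

Order ρ = 0.


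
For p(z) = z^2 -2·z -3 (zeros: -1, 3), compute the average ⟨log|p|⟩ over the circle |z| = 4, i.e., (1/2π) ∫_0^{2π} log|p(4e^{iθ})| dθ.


Zeros: -1, 3; r = 4.
Inside |z| < r: -1, 3. Outside (|z| ≥ r): ∅.
p(0) = -3, so log|p(0)| = log(3) = 1.0986.
Apply Jensen: I(r) = log|p(0)| + Σ_k log(r/|z_k|), summed over zeros inside |z| < r.
  log(r/|z_k|) for z_k = -1: log(4/1) = 1.3863
  log(r/|z_k|) for z_k = 3: log(4/3) = 0.2877
Sum over inside zeros: 1.6740.
I(r) = log|p(0)| + (inside sum) = 1.0986 + 1.6740 = 2.7726.
Closed form (all zeros inside, monic): I(r) = n·log(r) = 2·log(4) = 2.7726. ✓

I(r) ≈ 2.7726.


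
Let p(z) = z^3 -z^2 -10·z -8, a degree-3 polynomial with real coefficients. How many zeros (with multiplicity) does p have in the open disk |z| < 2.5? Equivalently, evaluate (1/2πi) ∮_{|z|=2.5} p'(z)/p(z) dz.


The zeros of p are: -1, -2, 4.
Their magnitudes are: 1, 2, 4.
Zeros with |z| < R = 2.5: -1, -2.
Count = 2.
By the argument principle, (1/2πi) ∮_{|z|=R} p'(z)/p(z) dz equals exactly this count.

Number of zeros inside |z| < 2.5: 2.


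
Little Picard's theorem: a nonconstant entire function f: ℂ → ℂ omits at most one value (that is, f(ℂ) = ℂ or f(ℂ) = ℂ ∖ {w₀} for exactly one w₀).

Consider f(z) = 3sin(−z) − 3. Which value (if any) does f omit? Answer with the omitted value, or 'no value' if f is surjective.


Little Picard bounds the complement of f(ℂ) to at most one point.
sin is entire and surjective onto ℂ: for every w ∈ ℂ, sin(ζ) = w has a solution ζ ∈ ℂ (e.g., via the complex inverse arcsin). With ζ = −z this gives z = ζ/(-1). Then 3·sin(−z) takes every value in 3·ℂ = ℂ, and adding -3 is a bijection of ℂ. So f is surjective and omits no value. (Note: only on the real line is sin bounded by [−1, 1].)

Omitted value: no value.


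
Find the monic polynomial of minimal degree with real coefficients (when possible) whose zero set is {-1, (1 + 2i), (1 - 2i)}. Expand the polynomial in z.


The polynomial is p(z) = ∏_{α ∈ S} (z − α), where S = {-1, (1 + 2i), (1 - 2i)}.
Expanding the product yields: p(z) = z^3 -z^2 + 3·z + 5.
Note conjugate pairs combine to real quadratics: (z − (1+2i))(z − (1−2i)) = z² − 2z + 5.
The resulting polynomial has degree 3 and real coefficients as required.

p(z) = z^3 -z^2 + 3·z + 5.


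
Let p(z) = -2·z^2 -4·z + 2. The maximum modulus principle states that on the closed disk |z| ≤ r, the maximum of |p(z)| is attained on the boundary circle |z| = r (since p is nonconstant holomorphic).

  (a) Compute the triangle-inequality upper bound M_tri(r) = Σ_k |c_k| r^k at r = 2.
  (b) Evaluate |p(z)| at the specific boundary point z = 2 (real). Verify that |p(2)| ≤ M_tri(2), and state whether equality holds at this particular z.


Coefficients: c_0 = 2, c_1 = -4, c_2 = -2. Radius r = 2.
Part (a). Triangle bound: M_tri(r) = Σ_k |c_k| r^k
  = |2|·2^0 + |-4|·2^1 + |-2|·2^2
  = 2 + 8 + 8 = 18.
This bounds M(r) := max_{|z|=r} |p(z)| from above; equality holds iff all terms c_k z^k can be made to align in phase at a single z on |z|=r.
Part (b). At z = 2 (real, on the circle |z| = r):
  p(2) = (2)·2^0 + (-4)·2^1 + (-2)·2^2 = -14.
  |p(2)| = 14.
Check: |p(2)| = 14 ≤ 18 = M_tri(2). ✓ Equality does not hold at z = 2 (the coefficients have mixed signs, so the terms do not all align in phase there).

M_tri(2) = 18; |p(2)| = 14; equality at z=2: no.


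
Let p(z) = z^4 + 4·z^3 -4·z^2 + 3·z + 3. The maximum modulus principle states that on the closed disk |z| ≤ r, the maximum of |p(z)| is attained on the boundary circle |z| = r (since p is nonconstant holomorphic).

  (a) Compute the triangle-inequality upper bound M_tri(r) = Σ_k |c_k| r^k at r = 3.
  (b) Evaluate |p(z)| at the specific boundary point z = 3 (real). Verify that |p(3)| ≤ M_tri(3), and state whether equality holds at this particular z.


Coefficients: c_0 = 3, c_1 = 3, c_2 = -4, c_3 = 4, c_4 = 1. Radius r = 3.
Part (a). Triangle bound: M_tri(r) = Σ_k |c_k| r^k
  = |3|·3^0 + |3|·3^1 + |-4|·3^2 + |4|·3^3 + |1|·3^4
  = 3 + 9 + 36 + 108 + 81 = 237.
This bounds M(r) := max_{|z|=r} |p(z)| from above; equality holds iff all terms c_k z^k can be made to align in phase at a single z on |z|=r.
Part (b). At z = 3 (real, on the circle |z| = r):
  p(3) = (3)·3^0 + (3)·3^1 + (-4)·3^2 + (4)·3^3 + (1)·3^4 = 165.
  |p(3)| = 165.
Check: |p(3)| = 165 ≤ 237 = M_tri(3). ✓ Equality does not hold at z = 3 (the coefficients have mixed signs, so the terms do not all align in phase there).

M_tri(3) = 237; |p(3)| = 165; equality at z=3: no.


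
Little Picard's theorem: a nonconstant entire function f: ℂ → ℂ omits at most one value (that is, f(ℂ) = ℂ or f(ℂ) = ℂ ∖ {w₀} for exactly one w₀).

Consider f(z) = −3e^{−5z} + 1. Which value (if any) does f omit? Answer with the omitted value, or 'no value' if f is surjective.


Little Picard bounds the complement of f(ℂ) to at most one point.
e^{−5z} is never zero on ℂ, so -3·e^{−5z} takes every value in ℂ ∖ {0}. Adding 1 shifts the range to ℂ ∖ {1}. Thus f omits exactly the value 1.

Omitted value: 1.


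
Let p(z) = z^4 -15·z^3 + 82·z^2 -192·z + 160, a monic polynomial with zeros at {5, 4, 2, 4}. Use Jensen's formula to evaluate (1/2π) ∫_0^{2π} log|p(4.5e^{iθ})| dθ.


Zeros: 2, 4, 4, 5; r = 4.5.
Inside |z| < r: 2, 4, 4. Outside (|z| ≥ r): 5.
p(0) = 160, so log|p(0)| = log(160) = 5.0752.
Apply Jensen: I(r) = log|p(0)| + Σ_k log(r/|z_k|), summed over zeros inside |z| < r.
  log(r/|z_k|) for z_k = 4: log(4.5/4) = 0.1178
  log(r/|z_k|) for z_k = 2: log(4.5/2) = 0.8109
  log(r/|z_k|) for z_k = 4: log(4.5/4) = 0.1178
  Outside zeros (5) contribute nothing to the Jensen sum.
Sum over inside zeros: 1.0465.
I(r) = log|p(0)| + (inside sum) = 5.0752 + 1.0465 = 6.1217.
Note: since some zeros are outside |z| ≤ r, the simplified n·log(r) form does NOT apply — only the inside zeros contribute.

I(r) ≈ 6.1217.


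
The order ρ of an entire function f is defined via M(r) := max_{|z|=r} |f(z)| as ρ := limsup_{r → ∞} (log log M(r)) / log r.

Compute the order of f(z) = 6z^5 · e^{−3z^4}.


M(r) = max_{|z|=r} |6|·|z|^5·|e^{−3z^4}| = 6·r^5 · e^{3r^4} (the factors attain their maxima compatibly on |z|=r). Then log M(r) = log 6 + 5·log r + 3r^4, dominated by the last term, so log log M(r) ~ 4·log r. The polynomial factor 6z^5 contributes only a log r term and does not affect the order. ρ = 4.
Therefore ρ = 4.

Order ρ = 4.


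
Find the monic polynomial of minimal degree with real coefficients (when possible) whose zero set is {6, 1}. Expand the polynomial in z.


The polynomial is p(z) = ∏_{α ∈ S} (z − α), where S = {6, 1}.
Expanding the product yields: p(z) = z^2 -7·z + 6.
The resulting polynomial has degree 2 and real coefficients as required.

p(z) = z^2 -7·z + 6.


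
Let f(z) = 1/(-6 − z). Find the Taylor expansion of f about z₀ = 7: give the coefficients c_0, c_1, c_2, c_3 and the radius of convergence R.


Let w = z − z₀, so z = z₀ + w.
Then -6 − z = -6 − (z₀ + w) = (-6 − z₀) − w = -13 − w.
f(z) = 1/(-13 − w) = (1/(-13)) · 1/(1 − w/(-13)) = Σ_{n≥0} w^n / (-13)^(n+1).
So c_n = 1/(-13)^(n+1):
  c_0 = 1/(-13)^1 = -1/13.
  c_1 = 1/(-13)^2 = 1/169.
  c_2 = 1/(-13)^3 = -1/2197.
  c_3 = 1/(-13)^4 = 1/28561.
The series is valid for |w/d| < 1, i.e. |z − z₀| < |d|.
Radius of convergence: R = |-6 − z₀| = |-13| = 13 (distance from z₀ to the singularity z = -6).

c_0 = -1/13, c_1 = 1/169, c_2 = -1/2197, c_3 = 1/28561; R = 13.


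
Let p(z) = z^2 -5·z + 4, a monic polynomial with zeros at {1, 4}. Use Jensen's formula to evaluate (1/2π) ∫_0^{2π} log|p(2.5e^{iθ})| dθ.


Zeros: 1, 4; r = 2.5.
Inside |z| < r: 1. Outside (|z| ≥ r): 4.
p(0) = 4, so log|p(0)| = log(4) = 1.3863.
Apply Jensen: I(r) = log|p(0)| + Σ_k log(r/|z_k|), summed over zeros inside |z| < r.
  log(r/|z_k|) for z_k = 1: log(2.5/1) = 0.9163
  Outside zeros (4) contribute nothing to the Jensen sum.
Sum over inside zeros: 0.9163.
I(r) = log|p(0)| + (inside sum) = 1.3863 + 0.9163 = 2.3026.
Note: since some zeros are outside |z| ≤ r, the simplified n·log(r) form does NOT apply — only the inside zeros contribute.

I(r) ≈ 2.3026.


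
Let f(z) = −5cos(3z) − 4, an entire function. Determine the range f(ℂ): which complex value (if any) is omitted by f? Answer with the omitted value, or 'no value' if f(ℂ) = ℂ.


Little Picard bounds the complement of f(ℂ) to at most one point.
cos is entire and surjective onto ℂ: for every w ∈ ℂ, cos(ζ) = w has a solution ζ ∈ ℂ (e.g., via the complex inverse arccos). With ζ = 3z this gives z = ζ/(3). Then -5·cos(3z) takes every value in -5·ℂ = ℂ, and adding -4 is a bijection of ℂ. So f is surjective and omits no value. (Note: only on the real line is cos bounded by [−1, 1].)

Omitted value: no value.


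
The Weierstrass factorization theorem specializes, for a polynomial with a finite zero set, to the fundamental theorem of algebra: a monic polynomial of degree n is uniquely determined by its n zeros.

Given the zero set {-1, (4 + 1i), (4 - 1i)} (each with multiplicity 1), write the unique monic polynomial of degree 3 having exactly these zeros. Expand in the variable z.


The polynomial is p(z) = ∏_{α ∈ S} (z − α), where S = {-1, (4 + 1i), (4 - 1i)}.
Expanding the product yields: p(z) = z^3 -7·z^2 + 9·z + 17.
Note conjugate pairs combine to real quadratics: (z − (4+1i))(z − (4−1i)) = z² − 8z + 17.
The resulting polynomial has degree 3 and real coefficients as required.

p(z) = z^3 -7·z^2 + 9·z + 17.


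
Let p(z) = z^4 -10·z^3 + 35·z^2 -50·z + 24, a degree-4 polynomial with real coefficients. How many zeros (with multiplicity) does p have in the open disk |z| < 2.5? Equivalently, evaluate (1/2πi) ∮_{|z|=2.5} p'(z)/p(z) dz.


The zeros of p are: 1, 3, 4, 2.
Their magnitudes are: 1, 3, 4, 2.
Zeros with |z| < R = 2.5: 1, 2.
Count = 2.
By the argument principle, (1/2πi) ∮_{|z|=R} p'(z)/p(z) dz equals exactly this count.

Number of zeros inside |z| < 2.5: 2.


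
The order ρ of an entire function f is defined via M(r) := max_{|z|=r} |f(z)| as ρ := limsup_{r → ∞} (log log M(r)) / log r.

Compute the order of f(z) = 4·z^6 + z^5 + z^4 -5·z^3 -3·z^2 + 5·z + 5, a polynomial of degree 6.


|f(z)| ≤ Σ|c_k|·r^k = O(r^6) as r → ∞. Polynomial growth is O(e^{r^ε}) for every ε > 0 (since r^6/e^{r^ε} → 0), so ρ ≤ ε for all ε > 0, i.e. ρ = 0. Every nonconstant polynomial has order 0.
Therefore ρ = 0.

Order ρ = 0.


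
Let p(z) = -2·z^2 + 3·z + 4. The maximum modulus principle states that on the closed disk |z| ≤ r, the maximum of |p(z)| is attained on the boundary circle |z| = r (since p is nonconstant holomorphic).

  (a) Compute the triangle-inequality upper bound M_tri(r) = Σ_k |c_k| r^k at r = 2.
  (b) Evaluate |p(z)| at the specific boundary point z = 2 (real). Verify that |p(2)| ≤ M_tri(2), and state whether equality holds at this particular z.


Coefficients: c_0 = 4, c_1 = 3, c_2 = -2. Radius r = 2.
Part (a). Triangle bound: M_tri(r) = Σ_k |c_k| r^k
  = |4|·2^0 + |3|·2^1 + |-2|·2^2
  = 4 + 6 + 8 = 18.
This bounds M(r) := max_{|z|=r} |p(z)| from above; equality holds iff all terms c_k z^k can be made to align in phase at a single z on |z|=r.
Part (b). At z = 2 (real, on the circle |z| = r):
  p(2) = (4)·2^0 + (3)·2^1 + (-2)·2^2 = 2.
  |p(2)| = 2.
Check: |p(2)| = 2 ≤ 18 = M_tri(2). ✓ Equality does not hold at z = 2 (the coefficients have mixed signs, so the terms do not all align in phase there).

M_tri(2) = 18; |p(2)| = 2; equality at z=2: no.


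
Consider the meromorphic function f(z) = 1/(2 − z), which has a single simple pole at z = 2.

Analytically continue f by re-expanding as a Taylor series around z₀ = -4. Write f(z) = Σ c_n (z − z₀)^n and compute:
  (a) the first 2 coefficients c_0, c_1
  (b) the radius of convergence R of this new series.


Let w = z − z₀, so z = z₀ + w.
Then 2 − z = 2 − (z₀ + w) = (2 − z₀) − w = 6 − w.
f(z) = 1/(6 − w) = (1/(6)) · 1/(1 − w/(6)) = Σ_{n≥0} w^n / (6)^(n+1).
So c_n = 1/(6)^(n+1):
  c_0 = 1/(6)^1 = 1/6.
  c_1 = 1/(6)^2 = 1/36.
The series is valid for |w/d| < 1, i.e. |z − z₀| < |d|.
Radius of convergence: R = |2 − z₀| = |6| = 6 (distance from z₀ to the singularity z = 2).

c_0 = 1/6, c_1 = 1/36; R = 6.


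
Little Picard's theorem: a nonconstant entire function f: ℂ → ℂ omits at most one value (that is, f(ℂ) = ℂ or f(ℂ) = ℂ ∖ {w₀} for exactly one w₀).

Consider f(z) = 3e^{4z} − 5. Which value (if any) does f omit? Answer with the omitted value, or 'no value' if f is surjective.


Little Picard bounds the complement of f(ℂ) to at most one point.
e^{4z} is never zero on ℂ, so 3·e^{4z} takes every value in ℂ ∖ {0}. Adding -5 shifts the range to ℂ ∖ {-5}. Thus f omits exactly the value -5.

Omitted value: -5.


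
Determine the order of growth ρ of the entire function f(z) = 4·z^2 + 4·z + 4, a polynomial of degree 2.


|f(z)| ≤ Σ|c_k|·r^k = O(r^2) as r → ∞. Polynomial growth is O(e^{r^ε}) for every ε > 0 (since r^2/e^{r^ε} → 0), so ρ ≤ ε for all ε > 0, i.e. ρ = 0. Every nonconstant polynomial has order 0.
Therefore ρ = 0.

Order ρ = 0.


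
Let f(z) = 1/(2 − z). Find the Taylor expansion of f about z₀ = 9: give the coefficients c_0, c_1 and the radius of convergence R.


Let w = z − z₀, so z = z₀ + w.
Then 2 − z = 2 − (z₀ + w) = (2 − z₀) − w = -7 − w.
f(z) = 1/(-7 − w) = (1/(-7)) · 1/(1 − w/(-7)) = Σ_{n≥0} w^n / (-7)^(n+1).
So c_n = 1/(-7)^(n+1):
  c_0 = 1/(-7)^1 = -1/7.
  c_1 = 1/(-7)^2 = 1/49.
The series is valid for |w/d| < 1, i.e. |z − z₀| < |d|.
Radius of convergence: R = |2 − z₀| = |-7| = 7 (distance from z₀ to the singularity z = 2).

c_0 = -1/7, c_1 = 1/49; R = 7.


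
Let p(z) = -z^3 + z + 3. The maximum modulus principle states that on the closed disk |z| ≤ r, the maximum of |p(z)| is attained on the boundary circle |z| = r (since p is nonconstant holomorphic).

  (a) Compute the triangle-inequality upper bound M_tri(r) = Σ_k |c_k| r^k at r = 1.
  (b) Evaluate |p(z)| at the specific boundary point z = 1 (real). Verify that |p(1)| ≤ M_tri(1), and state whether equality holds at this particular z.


Coefficients: c_0 = 3, c_1 = 1, c_2 = 0, c_3 = -1. Radius r = 1.
Part (a). Triangle bound: M_tri(r) = Σ_k |c_k| r^k
  = |3|·1^0 + |1|·1^1 + |0|·1^2 + |-1|·1^3
  = 3 + 1 + 0 + 1 = 5.
This bounds M(r) := max_{|z|=r} |p(z)| from above; equality holds iff all terms c_k z^k can be made to align in phase at a single z on |z|=r.
Part (b). At z = 1 (real, on the circle |z| = r):
  p(1) = (3)·1^0 + (1)·1^1 + (0)·1^2 + (-1)·1^3 = 3.
  |p(1)| = 3.
Check: |p(1)| = 3 ≤ 5 = M_tri(1). ✓ Equality does not hold at z = 1 (the coefficients have mixed signs, so the terms do not all align in phase there).

M_tri(1) = 5; |p(1)| = 3; equality at z=1: no.


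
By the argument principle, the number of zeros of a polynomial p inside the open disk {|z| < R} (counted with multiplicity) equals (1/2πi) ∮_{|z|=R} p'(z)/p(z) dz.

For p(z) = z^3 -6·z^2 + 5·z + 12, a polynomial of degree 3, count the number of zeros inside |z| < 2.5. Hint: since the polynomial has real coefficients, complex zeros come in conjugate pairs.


The zeros of p are: -1, 3, 4.
Their magnitudes are: 1, 3, 4.
Zeros with |z| < R = 2.5: -1.
Count = 1.
By the argument principle, (1/2πi) ∮_{|z|=R} p'(z)/p(z) dz equals exactly this count.

Number of zeros inside |z| < 2.5: 1.


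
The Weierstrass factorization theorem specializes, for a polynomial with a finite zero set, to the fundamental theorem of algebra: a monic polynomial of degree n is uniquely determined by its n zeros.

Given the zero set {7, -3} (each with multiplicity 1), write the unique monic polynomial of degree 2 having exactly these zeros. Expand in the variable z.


The polynomial is p(z) = ∏_{α ∈ S} (z − α), where S = {7, -3}.
Expanding the product yields: p(z) = z^2 -4·z -21.
The resulting polynomial has degree 2 and real coefficients as required.

p(z) = z^2 -4·z -21.


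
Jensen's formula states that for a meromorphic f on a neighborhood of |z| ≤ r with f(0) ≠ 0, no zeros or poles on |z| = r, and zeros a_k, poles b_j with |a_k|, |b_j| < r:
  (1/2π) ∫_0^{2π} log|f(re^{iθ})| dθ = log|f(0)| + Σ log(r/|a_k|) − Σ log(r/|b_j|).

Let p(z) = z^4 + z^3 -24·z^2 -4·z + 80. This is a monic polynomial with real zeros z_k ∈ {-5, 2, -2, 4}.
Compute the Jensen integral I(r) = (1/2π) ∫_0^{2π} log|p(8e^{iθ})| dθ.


Zeros: -5, -2, 2, 4; r = 8.
Inside |z| < r: -5, -2, 2, 4. Outside (|z| ≥ r): ∅.
p(0) = 80, so log|p(0)| = log(80) = 4.3820.
Apply Jensen: I(r) = log|p(0)| + Σ_k log(r/|z_k|), summed over zeros inside |z| < r.
  log(r/|z_k|) for z_k = -5: log(8/5) = 0.4700
  log(r/|z_k|) for z_k = 2: log(8/2) = 1.3863
  log(r/|z_k|) for z_k = -2: log(8/2) = 1.3863
  log(r/|z_k|) for z_k = 4: log(8/4) = 0.6931
Sum over inside zeros: 3.9357.
I(r) = log|p(0)| + (inside sum) = 4.3820 + 3.9357 = 8.3178.
Closed form (all zeros inside, monic): I(r) = n·log(r) = 4·log(8) = 8.3178. ✓

I(r) ≈ 8.3178.


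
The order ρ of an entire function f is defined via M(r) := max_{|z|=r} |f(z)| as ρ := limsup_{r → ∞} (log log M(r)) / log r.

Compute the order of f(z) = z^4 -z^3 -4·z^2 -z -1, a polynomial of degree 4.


|f(z)| ≤ Σ|c_k|·r^k = O(r^4) as r → ∞. Polynomial growth is O(e^{r^ε}) for every ε > 0 (since r^4/e^{r^ε} → 0), so ρ ≤ ε for all ε > 0, i.e. ρ = 0. Every nonconstant polynomial has order 0.
Therefore ρ = 0.

Order ρ = 0.


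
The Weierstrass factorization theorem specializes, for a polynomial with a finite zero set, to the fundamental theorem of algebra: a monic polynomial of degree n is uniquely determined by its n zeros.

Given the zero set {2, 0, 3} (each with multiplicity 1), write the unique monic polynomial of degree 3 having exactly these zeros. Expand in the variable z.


The polynomial is p(z) = ∏_{α ∈ S} (z − α), where S = {2, 0, 3}.
Expanding the product yields: p(z) = z^3 -5·z^2 + 6·z.
The resulting polynomial has degree 3 and real coefficients as required.

p(z) = z^3 -5·z^2 + 6·z.


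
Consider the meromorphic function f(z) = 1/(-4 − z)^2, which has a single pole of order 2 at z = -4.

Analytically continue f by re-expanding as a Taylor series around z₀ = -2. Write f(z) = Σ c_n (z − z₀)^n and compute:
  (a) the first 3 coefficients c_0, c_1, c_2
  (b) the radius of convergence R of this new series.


Let w = z − z₀, so z = z₀ + w.
Then -4 − z = -4 − (z₀ + w) = (-4 − z₀) − w = -2 − w.
f(z) = 1/(-2 − w)^2 = (1/(-2)^2) · (1 − w/(-2))^{−2}.
By the binomial series (1−u)^{−2} = Σ_{n≥0} C(n+1, 1) u^n for |u|<1, with u = w/(-2):
  c_n = C(n+1, 1) / (-2)^(n+2).
  c_0 = 1/(-2)^2 = 1/4.
  c_1 = 2/(-2)^3 = -1/4.
  c_2 = 3/(-2)^4 = 3/16.
The series is valid for |w/d| < 1, i.e. |z − z₀| < |d|.
Radius of convergence: R = |-4 − z₀| = |-2| = 2 (distance from z₀ to the singularity z = -4).

c_0 = 1/4, c_1 = -1/4, c_2 = 3/16; R = 2.


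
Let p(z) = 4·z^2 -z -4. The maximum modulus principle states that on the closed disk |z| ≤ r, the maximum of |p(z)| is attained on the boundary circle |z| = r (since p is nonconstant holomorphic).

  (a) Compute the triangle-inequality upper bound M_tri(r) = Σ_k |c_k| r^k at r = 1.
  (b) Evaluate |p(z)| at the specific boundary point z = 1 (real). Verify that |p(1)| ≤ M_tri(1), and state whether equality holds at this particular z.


Coefficients: c_0 = -4, c_1 = -1, c_2 = 4. Radius r = 1.
Part (a). Triangle bound: M_tri(r) = Σ_k |c_k| r^k
  = |-4|·1^0 + |-1|·1^1 + |4|·1^2
  = 4 + 1 + 4 = 9.
This bounds M(r) := max_{|z|=r} |p(z)| from above; equality holds iff all terms c_k z^k can be made to align in phase at a single z on |z|=r.
Part (b). At z = 1 (real, on the circle |z| = r):
  p(1) = (-4)·1^0 + (-1)·1^1 + (4)·1^2 = -1.
  |p(1)| = 1.
Check: |p(1)| = 1 ≤ 9 = M_tri(1). ✓ Equality does not hold at z = 1 (the coefficients have mixed signs, so the terms do not all align in phase there).

M_tri(1) = 9; |p(1)| = 1; equality at z=1: no.


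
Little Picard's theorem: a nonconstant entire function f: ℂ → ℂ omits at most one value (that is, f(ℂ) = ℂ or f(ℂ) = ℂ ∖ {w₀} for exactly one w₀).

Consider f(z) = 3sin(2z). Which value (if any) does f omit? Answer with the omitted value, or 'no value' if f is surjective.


Little Picard bounds the complement of f(ℂ) to at most one point.
sin is entire and surjective onto ℂ: for every w ∈ ℂ, sin(ζ) = w has a solution ζ ∈ ℂ (e.g., via the complex inverse arcsin). With ζ = 2z this gives z = ζ/(2). Then 3·sin(2z) takes every value in 3·ℂ = ℂ, and adding 0 is a bijection of ℂ. So f is surjective and omits no value. (Note: only on the real line is sin bounded by [−1, 1].)

Omitted value: no value.


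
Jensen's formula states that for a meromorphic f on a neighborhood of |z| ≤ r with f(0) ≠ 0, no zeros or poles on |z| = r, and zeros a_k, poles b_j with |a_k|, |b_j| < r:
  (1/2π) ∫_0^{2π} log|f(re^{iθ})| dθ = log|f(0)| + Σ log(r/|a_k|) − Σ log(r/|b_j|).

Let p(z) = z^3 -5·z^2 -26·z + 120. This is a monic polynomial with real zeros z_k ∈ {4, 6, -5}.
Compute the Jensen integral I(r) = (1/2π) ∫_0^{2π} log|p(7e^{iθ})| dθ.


Zeros: -5, 4, 6; r = 7.
Inside |z| < r: -5, 4, 6. Outside (|z| ≥ r): ∅.
p(0) = 120, so log|p(0)| = log(120) = 4.7875.
Apply Jensen: I(r) = log|p(0)| + Σ_k log(r/|z_k|), summed over zeros inside |z| < r.
  log(r/|z_k|) for z_k = 4: log(7/4) = 0.5596
  log(r/|z_k|) for z_k = 6: log(7/6) = 0.1542
  log(r/|z_k|) for z_k = -5: log(7/5) = 0.3365
Sum over inside zeros: 1.0502.
I(r) = log|p(0)| + (inside sum) = 4.7875 + 1.0502 = 5.8377.
Closed form (all zeros inside, monic): I(r) = n·log(r) = 3·log(7) = 5.8377. ✓

I(r) ≈ 5.8377.


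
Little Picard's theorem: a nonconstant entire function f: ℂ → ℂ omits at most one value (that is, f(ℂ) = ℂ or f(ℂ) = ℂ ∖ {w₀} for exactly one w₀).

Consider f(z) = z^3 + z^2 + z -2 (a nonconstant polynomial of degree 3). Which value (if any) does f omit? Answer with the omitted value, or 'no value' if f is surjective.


Little Picard bounds the complement of f(ℂ) to at most one point.
For every w ∈ ℂ, the equation p(z) − w = 0 is a nonconstant polynomial in z and hence has at least one root by the fundamental theorem of algebra. So p is surjective onto ℂ, omitting no value.

Omitted value: no value.


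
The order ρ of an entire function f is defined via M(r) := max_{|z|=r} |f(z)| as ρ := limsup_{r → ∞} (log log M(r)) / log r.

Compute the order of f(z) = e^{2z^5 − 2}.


|e^{2z^5 − 2}| = e^{Re(2·z^5) + -2} ≤ e^{2|z|^5 + -2} = e^{2r^5 + -2} on |z| = r, so ρ ≤ 5. Choosing z on |z|=r so that 2·z^5 is real positive (always possible by picking arg z appropriately) gives |f(z)| = e^{2r^5 + -2}, matching the bound. The additive constant -2 does not affect log log M(r) ~ 5·log r. Hence ρ = 5.
Therefore ρ = 5.

Order ρ = 5.


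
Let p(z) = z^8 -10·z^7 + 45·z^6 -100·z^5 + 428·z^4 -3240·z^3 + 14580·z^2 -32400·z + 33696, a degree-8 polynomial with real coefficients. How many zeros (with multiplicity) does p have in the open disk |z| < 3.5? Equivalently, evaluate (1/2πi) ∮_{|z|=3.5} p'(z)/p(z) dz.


The zeros of p are: (2 + 2i), (2 - 2i), (-3 + 3i), (-3 - 3i), (3 + 3i), (3 - 3i), (3 + 2i), (3 - 2i).
Their magnitudes are: 2.828, 2.828, 4.243, 4.243, 4.243, 4.243, 3.606, 3.606.
Zeros with |z| < R = 3.5: (2 + 2i), (2 - 2i).
Count = 2.
By the argument principle, (1/2πi) ∮_{|z|=R} p'(z)/p(z) dz equals exactly this count.

Number of zeros inside |z| < 3.5: 2.


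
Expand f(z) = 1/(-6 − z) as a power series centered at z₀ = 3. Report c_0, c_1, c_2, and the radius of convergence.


Let w = z − z₀, so z = z₀ + w.
Then -6 − z = -6 − (z₀ + w) = (-6 − z₀) − w = -9 − w.
f(z) = 1/(-9 − w) = (1/(-9)) · 1/(1 − w/(-9)) = Σ_{n≥0} w^n / (-9)^(n+1).
So c_n = 1/(-9)^(n+1):
  c_0 = 1/(-9)^1 = -1/9.
  c_1 = 1/(-9)^2 = 1/81.
  c_2 = 1/(-9)^3 = -1/729.
The series is valid for |w/d| < 1, i.e. |z − z₀| < |d|.
Radius of convergence: R = |-6 − z₀| = |-9| = 9 (distance from z₀ to the singularity z = -6).

c_0 = -1/9, c_1 = 1/81, c_2 = -1/729; R = 9.


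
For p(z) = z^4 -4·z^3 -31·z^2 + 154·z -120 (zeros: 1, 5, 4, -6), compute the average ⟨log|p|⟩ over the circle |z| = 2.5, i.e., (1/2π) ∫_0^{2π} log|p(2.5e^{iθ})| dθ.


Zeros: -6, 1, 4, 5; r = 2.5.
Inside |z| < r: 1. Outside (|z| ≥ r): -6, 4, 5.
p(0) = -120, so log|p(0)| = log(120) = 4.7875.
Apply Jensen: I(r) = log|p(0)| + Σ_k log(r/|z_k|), summed over zeros inside |z| < r.
  log(r/|z_k|) for z_k = 1: log(2.5/1) = 0.9163
  Outside zeros (-6, 4, 5) contribute nothing to the Jensen sum.
Sum over inside zeros: 0.9163.
I(r) = log|p(0)| + (inside sum) = 4.7875 + 0.9163 = 5.7038.
Note: since some zeros are outside |z| ≤ r, the simplified n·log(r) form does NOT apply — only the inside zeros contribute.

I(r) ≈ 5.7038.


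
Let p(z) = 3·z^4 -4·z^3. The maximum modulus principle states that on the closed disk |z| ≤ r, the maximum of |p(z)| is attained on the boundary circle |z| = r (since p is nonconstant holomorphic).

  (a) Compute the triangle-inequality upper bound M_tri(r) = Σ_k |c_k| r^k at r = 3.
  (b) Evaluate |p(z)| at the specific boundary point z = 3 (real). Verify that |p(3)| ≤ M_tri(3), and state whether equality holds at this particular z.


Coefficients: c_0 = 0, c_1 = 0, c_2 = 0, c_3 = -4, c_4 = 3. Radius r = 3.
Part (a). Triangle bound: M_tri(r) = Σ_k |c_k| r^k
  = |0|·3^0 + |0|·3^1 + |0|·3^2 + |-4|·3^3 + |3|·3^4
  = 0 + 0 + 0 + 108 + 243 = 351.
This bounds M(r) := max_{|z|=r} |p(z)| from above; equality holds iff all terms c_k z^k can be made to align in phase at a single z on |z|=r.
Part (b). At z = 3 (real, on the circle |z| = r):
  p(3) = (0)·3^0 + (0)·3^1 + (0)·3^2 + (-4)·3^3 + (3)·3^4 = 135.
  |p(3)| = 135.
Check: |p(3)| = 135 ≤ 351 = M_tri(3). ✓ Equality does not hold at z = 3 (the coefficients have mixed signs, so the terms do not all align in phase there).

M_tri(3) = 351; |p(3)| = 135; equality at z=3: no.


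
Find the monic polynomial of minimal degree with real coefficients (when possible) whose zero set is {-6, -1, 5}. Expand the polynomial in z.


The polynomial is p(z) = ∏_{α ∈ S} (z − α), where S = {-6, -1, 5}.
Expanding the product yields: p(z) = z^3 + 2·z^2 -29·z -30.
The resulting polynomial has degree 3 and real coefficients as required.

p(z) = z^3 + 2·z^2 -29·z -30.


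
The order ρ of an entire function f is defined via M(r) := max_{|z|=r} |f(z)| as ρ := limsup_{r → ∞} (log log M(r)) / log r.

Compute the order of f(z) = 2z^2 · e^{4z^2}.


M(r) = max_{|z|=r} |2|·|z|^2·|e^{4z^2}| = 2·r^2 · e^{4r^2} (the factors attain their maxima compatibly on |z|=r). Then log M(r) = log 2 + 2·log r + 4r^2, dominated by the last term, so log log M(r) ~ 2·log r. The polynomial factor 2z^2 contributes only a log r term and does not affect the order. ρ = 2.
Therefore ρ = 2.

Order ρ = 2.


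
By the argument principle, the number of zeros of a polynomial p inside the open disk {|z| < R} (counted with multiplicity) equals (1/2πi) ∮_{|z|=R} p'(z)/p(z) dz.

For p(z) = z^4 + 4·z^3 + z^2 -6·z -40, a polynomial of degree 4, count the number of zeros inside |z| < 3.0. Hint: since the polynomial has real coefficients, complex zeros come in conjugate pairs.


The zeros of p are: 2, -4, (-1 + 2i), (-1 - 2i).
Their magnitudes are: 2, 4, 2.236, 2.236.
Zeros with |z| < R = 3.0: 2, (-1 + 2i), (-1 - 2i).
Count = 3.
By the argument principle, (1/2πi) ∮_{|z|=R} p'(z)/p(z) dz equals exactly this count.

Number of zeros inside |z| < 3.0: 3.
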